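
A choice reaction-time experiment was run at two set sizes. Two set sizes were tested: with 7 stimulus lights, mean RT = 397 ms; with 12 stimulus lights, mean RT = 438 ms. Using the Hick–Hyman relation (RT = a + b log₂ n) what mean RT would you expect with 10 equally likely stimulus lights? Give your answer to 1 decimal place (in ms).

424.1 ms

Fit slope and intercept:
  b = (438 − 397) / (log₂ 12 − log₂ 7) = 41 / (3.5850 − 2.8074) = 52.726 ms/bit
  a = 397 − 52.726 × 2.8074 = 248.980 ms
Then RT(10) = 248.980 + 52.726 × log₂ 10 = 248.980 + 52.726 × 3.3219 ≈ 424.131 ms.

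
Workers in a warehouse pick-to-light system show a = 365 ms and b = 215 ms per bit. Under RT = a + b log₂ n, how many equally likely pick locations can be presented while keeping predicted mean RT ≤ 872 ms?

5

Information budget: (872 − 365)/215 = 2.3581 bits, so n ≤ 2^2.3581 = 5.127 → at most 5.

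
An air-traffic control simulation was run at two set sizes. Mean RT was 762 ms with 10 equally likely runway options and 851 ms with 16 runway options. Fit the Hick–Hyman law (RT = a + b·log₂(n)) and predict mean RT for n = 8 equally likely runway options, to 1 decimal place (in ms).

Solve the two-equation system in a and b:
  b = (851 − 762) / (log₂ 16 − log₂ 10) = 89 / (4 − 3.3219) = 131.255 ms/bit
  a = 762 − 131.255 × 3.3219 = 325.982 ms
Then RT(8) = 325.982 + 131.255 × log₂ 8 = 325.982 + 131.255 × 3 ≈ 719.745 ms.

719.7 ms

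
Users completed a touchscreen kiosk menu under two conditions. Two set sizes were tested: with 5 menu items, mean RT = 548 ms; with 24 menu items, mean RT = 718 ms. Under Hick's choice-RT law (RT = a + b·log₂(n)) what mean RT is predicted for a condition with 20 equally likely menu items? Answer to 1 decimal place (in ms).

698.2 ms

Fit slope and intercept:
  b = (718 − 548) / (log₂ 24 − log₂ 5) = 170 / (4.5850 − 2.3219) = 75.120 ms/bit
  a = 548 − 75.120 × 2.3219 = 373.576 ms
Then RT(20) = 373.576 + 75.120 × log₂ 20 = 373.576 + 75.120 × 4.3219 ≈ 698.241 ms.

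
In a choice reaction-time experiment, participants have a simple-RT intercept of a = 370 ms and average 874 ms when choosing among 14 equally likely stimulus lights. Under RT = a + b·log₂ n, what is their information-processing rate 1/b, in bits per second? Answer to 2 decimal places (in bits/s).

7.55 bits/s

b = (874 − 370)/log₂ 14 = 504/3.8074 = 132.375 ms per bit = 0.13238 s/bit; the reciprocal is 7.554 bits/s.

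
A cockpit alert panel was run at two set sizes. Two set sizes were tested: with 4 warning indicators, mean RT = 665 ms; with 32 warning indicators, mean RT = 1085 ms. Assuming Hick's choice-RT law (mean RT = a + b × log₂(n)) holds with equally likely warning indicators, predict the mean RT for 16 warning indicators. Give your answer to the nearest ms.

945 ms

Fit slope and intercept:
  b = (1085 − 665) / (log₂ 32 − log₂ 4) = 420 / (5 − 2) = 140 ms/bit
  a = 665 − 140 × 2 = 385 ms
Then RT(16) = 385 + 140 × log₂ 16 = 385 + 140 × 4 ≈ 945.000 ms.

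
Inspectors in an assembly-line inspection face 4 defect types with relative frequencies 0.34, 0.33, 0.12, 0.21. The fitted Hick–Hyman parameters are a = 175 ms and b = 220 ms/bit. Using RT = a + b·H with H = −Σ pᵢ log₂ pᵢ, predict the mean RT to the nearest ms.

592 ms

Entropy contributions −pᵢ log₂ pᵢ: 0.5292, 0.5278, 0.3671, 0.4728; sum H = 1.8969 bits.
RT = a + bH = 175 + 220·1.8969 = 592.32 ms.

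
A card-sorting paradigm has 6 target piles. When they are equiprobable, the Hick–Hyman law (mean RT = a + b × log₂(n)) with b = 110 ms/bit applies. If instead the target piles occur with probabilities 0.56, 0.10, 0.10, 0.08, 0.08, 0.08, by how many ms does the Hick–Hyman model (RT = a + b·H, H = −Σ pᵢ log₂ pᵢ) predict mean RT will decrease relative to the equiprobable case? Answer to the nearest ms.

64 ms

Equiprobable entropy H₀ = log₂ 6 = 2.5850 bits.
Skewed entropy H = −Σ pᵢ log₂ pᵢ = 2.0074 bits.
ΔRT = b·(H₀ − H) = 110 × 0.5776 = 63.54 ms.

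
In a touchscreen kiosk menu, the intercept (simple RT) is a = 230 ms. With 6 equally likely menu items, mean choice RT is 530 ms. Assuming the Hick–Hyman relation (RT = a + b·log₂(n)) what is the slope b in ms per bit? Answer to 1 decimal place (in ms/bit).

6 alternatives carry log₂ 6 = 2.5850 bits; the choice cost is 530 − 230 = 300 ms, so b = 300/2.5850 = 116.056 ms/bit.

116.1 ms/bit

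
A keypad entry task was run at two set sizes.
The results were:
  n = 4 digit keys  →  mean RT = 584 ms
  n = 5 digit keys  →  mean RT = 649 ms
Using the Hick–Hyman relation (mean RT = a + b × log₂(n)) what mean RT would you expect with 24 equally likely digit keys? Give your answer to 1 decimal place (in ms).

Solve the two-equation system in a and b:
  b = (649 − 584) / (log₂ 5 − log₂ 4) = 65 / (2.3219 − 2) = 201.908 ms/bit
  a = 584 − 201.908 × 2 = 180.183 ms
Then RT(24) = 180.183 + 201.908 × log₂ 24 = 180.183 + 201.908 × 4.5850 ≈ 1105.926 ms.

1105.9 ms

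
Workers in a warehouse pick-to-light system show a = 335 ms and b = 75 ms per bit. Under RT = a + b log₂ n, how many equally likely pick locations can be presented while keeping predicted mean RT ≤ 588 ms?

10

Information budget: (588 − 335)/75 = 3.3733 bits, so n ≤ 2^3.3733 = 10.363 → at most 10.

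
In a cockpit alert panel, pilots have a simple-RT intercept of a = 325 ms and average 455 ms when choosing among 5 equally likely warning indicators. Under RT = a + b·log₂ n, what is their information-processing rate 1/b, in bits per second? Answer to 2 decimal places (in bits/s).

17.86 bits/s

b = (455 − 325)/log₂ 5 = 130/2.3219 = 55.988 ms per bit = 0.05599 s/bit; the reciprocal is 17.861 bits/s.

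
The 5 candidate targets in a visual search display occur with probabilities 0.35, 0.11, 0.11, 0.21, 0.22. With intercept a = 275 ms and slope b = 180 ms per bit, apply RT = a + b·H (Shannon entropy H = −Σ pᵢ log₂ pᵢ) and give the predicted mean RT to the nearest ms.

668 ms

H = 0.35·log₂(1/0.35) + 0.11·log₂(1/0.11) + 0.11·log₂(1/0.11) + 0.21·log₂(1/0.21) + 0.22·log₂(1/0.22) = 2.1841 bits.
RT = 275 + 180 × 2.1841 = 668.13 ms.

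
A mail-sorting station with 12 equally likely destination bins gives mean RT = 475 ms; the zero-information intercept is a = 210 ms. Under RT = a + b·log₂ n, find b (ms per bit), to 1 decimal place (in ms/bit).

73.9 ms/bit

log₂(12) = 3.5850 bits.
b = (RT − a)/log₂ n = (475 − 210) / 3.5850 = 73.920 ms/bit.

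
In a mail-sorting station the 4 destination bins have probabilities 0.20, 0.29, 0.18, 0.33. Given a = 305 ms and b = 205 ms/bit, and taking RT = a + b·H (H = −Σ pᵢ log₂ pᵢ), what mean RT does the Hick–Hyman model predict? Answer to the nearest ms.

H = 0.20·log₂(1/0.20) + 0.29·log₂(1/0.29) + 0.18·log₂(1/0.18) + 0.33·log₂(1/0.33) = 1.9554 bits.
RT = 305 + 205 × 1.9554 = 705.86 ms.

706 ms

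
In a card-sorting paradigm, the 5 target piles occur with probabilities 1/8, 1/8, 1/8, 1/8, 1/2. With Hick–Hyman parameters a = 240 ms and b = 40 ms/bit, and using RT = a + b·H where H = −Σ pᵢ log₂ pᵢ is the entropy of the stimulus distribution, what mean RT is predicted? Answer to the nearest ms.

Each term −pᵢ log₂ pᵢ: 0.125·3 + 0.125·3 + 0.125·3 + 0.125·3 + 0.5·1; summed, H = 2.000 bits.
Mean RT = a + bH = 240 + 40·2.000 = 320.00 ms.

320 ms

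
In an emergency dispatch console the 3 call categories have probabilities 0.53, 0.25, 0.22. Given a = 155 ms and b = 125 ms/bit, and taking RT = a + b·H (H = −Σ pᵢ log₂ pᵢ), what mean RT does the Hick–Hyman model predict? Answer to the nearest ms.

Entropy contributions −pᵢ log₂ pᵢ: 0.4854, 0.5000, 0.4806; sum H = 1.4660 bits.
RT = a + bH = 155 + 125·1.4660 = 338.25 ms.

338 ms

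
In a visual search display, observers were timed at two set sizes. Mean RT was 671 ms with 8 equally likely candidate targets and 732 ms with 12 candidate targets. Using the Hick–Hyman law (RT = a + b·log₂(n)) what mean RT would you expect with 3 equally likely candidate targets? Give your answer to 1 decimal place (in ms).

Solve the two-equation system in a and b:
  b = (732 − 671) / (log₂ 12 − log₂ 8) = 61 / (3.5850 − 3) = 104.280 ms/bit
  a = 671 − 104.280 × 3 = 358.159 ms
Then RT(3) = 358.159 + 104.280 × log₂ 3 = 358.159 + 104.280 × 1.5850 ≈ 523.440 ms.

523.4 ms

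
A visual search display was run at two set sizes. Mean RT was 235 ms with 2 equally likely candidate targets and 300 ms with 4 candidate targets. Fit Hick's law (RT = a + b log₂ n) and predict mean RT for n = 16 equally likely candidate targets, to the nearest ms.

Solve the two-equation system in a and b:
  b = (300 − 235) / (log₂ 4 − log₂ 2) = 65 / (2 − 1) = 65 ms/bit
  a = 235 − 65 × 1 = 170 ms
Then RT(16) = 170 + 65 × log₂ 16 = 170 + 65 × 4 ≈ 430.000 ms.

430 ms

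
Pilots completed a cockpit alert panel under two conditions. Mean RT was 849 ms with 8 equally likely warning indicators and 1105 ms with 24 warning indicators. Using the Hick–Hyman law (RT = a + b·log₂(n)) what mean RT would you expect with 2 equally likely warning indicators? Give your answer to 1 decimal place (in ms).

With log₂ n on the abscissa the relation is linear; from the two conditions:
  b = (1105 − 849) / (log₂ 24 − log₂ 8) = 256 / (4.5850 − 3) = 161.518 ms/bit
  a = 849 − 161.518 × 3 = 364.446 ms
Then RT(2) = 364.446 + 161.518 × log₂ 2 = 364.446 + 161.518 × 1 ≈ 525.964 ms.

526.0 ms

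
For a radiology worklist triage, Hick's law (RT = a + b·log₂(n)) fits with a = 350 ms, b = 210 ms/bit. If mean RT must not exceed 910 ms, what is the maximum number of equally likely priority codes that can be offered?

6

Information budget: (910 − 350)/210 = 2.6667 bits, so n ≤ 2^2.6667 = 6.350 → at most 6.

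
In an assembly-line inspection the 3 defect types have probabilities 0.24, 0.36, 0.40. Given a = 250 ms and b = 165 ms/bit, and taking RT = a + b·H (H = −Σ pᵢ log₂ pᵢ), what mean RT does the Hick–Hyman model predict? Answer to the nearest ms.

506 ms

Entropy contributions −pᵢ log₂ pᵢ: 0.4941, 0.5306, 0.5288; sum H = 1.5535 bits.
RT = a + bH = 250 + 165·1.5535 = 506.33 ms.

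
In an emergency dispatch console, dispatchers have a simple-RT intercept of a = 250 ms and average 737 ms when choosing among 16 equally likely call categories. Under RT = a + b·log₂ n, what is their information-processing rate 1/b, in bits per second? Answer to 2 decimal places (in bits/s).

8.21 bits/s

Choice component = 737 − 250 = 487 ms over log₂(16) = 4 bits.
b = 487 / 4 = 121.750 ms/bit, so 1/b = 8.214 bits/s.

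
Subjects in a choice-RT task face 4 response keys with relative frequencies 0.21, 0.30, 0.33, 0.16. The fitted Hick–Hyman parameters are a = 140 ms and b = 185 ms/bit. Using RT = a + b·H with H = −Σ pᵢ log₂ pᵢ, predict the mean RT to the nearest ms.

H = 0.21·log₂(1/0.21) + 0.30·log₂(1/0.30) + 0.33·log₂(1/0.33) + 0.16·log₂(1/0.16) = 1.9448 bits.
RT = 140 + 185 × 1.9448 = 499.78 ms.

500 ms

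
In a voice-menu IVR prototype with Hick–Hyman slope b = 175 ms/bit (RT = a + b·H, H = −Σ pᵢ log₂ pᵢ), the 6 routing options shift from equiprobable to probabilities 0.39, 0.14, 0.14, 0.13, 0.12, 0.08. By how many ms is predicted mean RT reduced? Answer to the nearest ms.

38 ms

Equiprobable entropy H₀ = log₂ 6 = 2.5850 bits.
Skewed entropy H = −Σ pᵢ log₂ pᵢ = 2.3652 bits.
ΔRT = b·(H₀ − H) = 175 × 0.2197 = 38.45 ms.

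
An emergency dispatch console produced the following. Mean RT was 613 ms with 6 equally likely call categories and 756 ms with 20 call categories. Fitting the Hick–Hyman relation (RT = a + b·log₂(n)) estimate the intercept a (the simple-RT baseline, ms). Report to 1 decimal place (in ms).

400.2 ms

The slope on a log₂ axis is (756 − 613) / (4.3219 − 2.5850) = 82.327 ms/bit.
Intercept: a = 613 − 82.327·log₂(6) = 400.187 ms.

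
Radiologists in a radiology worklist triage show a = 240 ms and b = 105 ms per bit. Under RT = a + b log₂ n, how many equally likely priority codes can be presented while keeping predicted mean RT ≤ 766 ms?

32

105·log₂ n ≤ 766 − 240 = 526, giving log₂ n ≤ 5.0095 and n ≤ 32.212. The largest whole number is 32.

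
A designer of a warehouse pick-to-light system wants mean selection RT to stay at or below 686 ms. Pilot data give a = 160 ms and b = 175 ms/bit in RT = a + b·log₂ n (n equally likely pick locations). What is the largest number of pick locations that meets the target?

Set 160 + 175·log₂ n ≤ 686 → log₂ n ≤ (686 − 160)/175 = 3.0057.
So n ≤ 2^3.0057 = 8.032; the largest integer n is 8.

8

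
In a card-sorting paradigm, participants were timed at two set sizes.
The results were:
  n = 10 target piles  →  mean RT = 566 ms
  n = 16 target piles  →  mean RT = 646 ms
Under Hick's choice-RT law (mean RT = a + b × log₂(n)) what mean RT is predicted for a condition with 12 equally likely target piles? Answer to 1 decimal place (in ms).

597.0 ms

Solve the two-equation system in a and b:
  b = (646 − 566) / (log₂ 16 − log₂ 10) = 80 / (4 − 3.3219) = 117.982 ms/bit
  a = 566 − 117.982 × 3.3219 = 174.074 ms
Then RT(12) = 174.074 + 117.982 × log₂ 12 = 174.074 + 117.982 × 3.5850 ≈ 597.033 ms.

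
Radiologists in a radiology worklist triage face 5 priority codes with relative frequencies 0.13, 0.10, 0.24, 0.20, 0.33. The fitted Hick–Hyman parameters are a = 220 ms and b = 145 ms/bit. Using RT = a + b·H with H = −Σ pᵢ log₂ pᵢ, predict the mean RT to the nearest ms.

539 ms

H = 0.13·log₂(1/0.13) + 0.10·log₂(1/0.10) + 0.24·log₂(1/0.24) + 0.20·log₂(1/0.20) + 0.33·log₂(1/0.33) = 2.2012 bits.
RT = 220 + 145 × 2.2012 = 539.17 ms.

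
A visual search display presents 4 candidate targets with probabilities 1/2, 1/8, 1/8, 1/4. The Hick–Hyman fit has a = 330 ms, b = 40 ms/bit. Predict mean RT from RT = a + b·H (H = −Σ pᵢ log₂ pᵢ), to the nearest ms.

400 ms

H = −Σ pᵢ log₂ pᵢ = 0.5·1 + 0.125·3 + 0.125·3 + 0.25·2 = 1.750 bits.
RT = 330 + 40 × 1.750 = 400.00 ms.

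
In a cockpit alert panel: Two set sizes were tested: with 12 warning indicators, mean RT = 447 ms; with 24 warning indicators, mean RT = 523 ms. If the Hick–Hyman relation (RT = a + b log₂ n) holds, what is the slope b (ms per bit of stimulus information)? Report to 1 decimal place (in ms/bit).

The slope on a log₂ axis is (523 − 447) / (4.5850 − 3.5850) = 76.000 ms/bit.

76.0 ms/bit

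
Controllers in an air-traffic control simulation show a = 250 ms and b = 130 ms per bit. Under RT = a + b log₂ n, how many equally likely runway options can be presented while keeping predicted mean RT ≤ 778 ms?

16

Set 250 + 130·log₂ n ≤ 778 → log₂ n ≤ (778 − 250)/130 = 4.0615.
So n ≤ 2^4.0615 = 16.697; the largest integer n is 16.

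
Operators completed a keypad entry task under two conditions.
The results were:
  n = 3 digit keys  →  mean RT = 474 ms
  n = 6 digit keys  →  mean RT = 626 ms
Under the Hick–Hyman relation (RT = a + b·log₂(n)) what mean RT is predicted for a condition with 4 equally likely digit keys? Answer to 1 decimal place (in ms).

537.1 ms

Solve the two-equation system in a and b:
  b = (626 − 474) / (log₂ 6 − log₂ 3) = 152 / (2.5850 − 1.5850) = 152.000 ms/bit
  a = 474 − 152.000 × 1.5850 = 233.086 ms
Then RT(4) = 233.086 + 152.000 × log₂ 4 = 233.086 + 152.000 × 2 ≈ 537.086 ms.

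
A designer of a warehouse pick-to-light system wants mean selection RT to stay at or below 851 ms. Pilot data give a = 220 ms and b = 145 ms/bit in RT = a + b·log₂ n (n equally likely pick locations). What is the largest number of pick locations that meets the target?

20

145·log₂ n ≤ 851 − 220 = 631, giving log₂ n ≤ 4.3517 and n ≤ 20.417. The largest whole number is 20.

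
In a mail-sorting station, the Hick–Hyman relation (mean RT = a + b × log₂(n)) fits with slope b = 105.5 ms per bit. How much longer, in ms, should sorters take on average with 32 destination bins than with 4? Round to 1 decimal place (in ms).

Only the slope matters, since a is common to both: ΔRT = b·log₂(n₂/n₁).
log₂(32) − log₂(4) = log₂(32/4) = log₂(8) = 3.
ΔRT = 105.5 × 3.0000 = 316.500 ms.

316.5 ms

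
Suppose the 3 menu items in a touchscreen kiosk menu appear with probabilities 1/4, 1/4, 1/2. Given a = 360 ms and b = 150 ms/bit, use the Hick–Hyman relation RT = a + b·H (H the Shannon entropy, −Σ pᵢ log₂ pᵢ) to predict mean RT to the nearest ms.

Each term −pᵢ log₂ pᵢ: 0.25·2 + 0.25·2 + 0.5·1; summed, H = 1.500 bits.
Mean RT = a + bH = 360 + 150·1.500 = 585.00 ms.

585 ms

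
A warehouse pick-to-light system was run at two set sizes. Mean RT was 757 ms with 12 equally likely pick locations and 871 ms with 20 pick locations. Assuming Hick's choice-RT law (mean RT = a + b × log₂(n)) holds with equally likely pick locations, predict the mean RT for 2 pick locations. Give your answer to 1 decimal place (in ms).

357.1 ms

Fit slope and intercept:
  b = (871 − 757) / (log₂ 20 − log₂ 12) = 114 / (4.3219 − 3.5850) = 154.688 ms/bit
  a = 757 − 154.688 × 3.5850 = 202.448 ms
Then RT(2) = 202.448 + 154.688 × log₂ 2 = 202.448 + 154.688 × 1 ≈ 357.136 ms.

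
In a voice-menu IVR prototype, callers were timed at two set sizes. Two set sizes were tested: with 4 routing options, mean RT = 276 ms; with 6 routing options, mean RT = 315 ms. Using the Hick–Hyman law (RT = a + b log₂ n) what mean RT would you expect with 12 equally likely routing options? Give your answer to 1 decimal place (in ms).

Solve the two-equation system in a and b:
  b = (315 − 276) / (log₂ 6 − log₂ 4) = 39 / (2.5850 − 2) = 66.671 ms/bit
  a = 276 − 66.671 × 2 = 142.658 ms
Then RT(12) = 142.658 + 66.671 × log₂ 12 = 142.658 + 66.671 × 3.5850 ≈ 381.671 ms.

381.7 ms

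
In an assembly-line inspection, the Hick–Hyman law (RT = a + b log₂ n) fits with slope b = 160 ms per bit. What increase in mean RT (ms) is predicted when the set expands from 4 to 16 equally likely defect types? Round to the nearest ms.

320 ms

Only the slope matters, since a is common to both: ΔRT = b·log₂(n₂/n₁).
log₂(16) − log₂(4) = log₂(16/4) = log₂(4) = 2.
ΔRT = 160 × 2.0000 = 320.000 ms.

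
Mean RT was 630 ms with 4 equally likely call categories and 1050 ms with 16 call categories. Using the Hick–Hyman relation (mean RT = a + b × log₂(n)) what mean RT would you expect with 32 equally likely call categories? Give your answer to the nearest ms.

1260 ms

Solve the two-equation system in a and b:
  b = (1050 − 630) / (log₂ 16 − log₂ 4) = 420 / (4 − 2) = 210 ms/bit
  a = 630 − 210 × 2 = 210 ms
Then RT(32) = 210 + 210 × log₂ 32 = 210 + 210 × 5 ≈ 1260.000 ms.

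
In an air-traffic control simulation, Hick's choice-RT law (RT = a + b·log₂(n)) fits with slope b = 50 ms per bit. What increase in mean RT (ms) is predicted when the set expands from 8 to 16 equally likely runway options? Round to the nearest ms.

ΔRT = (a + b log₂ n₂) − (a + b log₂ n₁) = b·(log₂ n₂ − log₂ n₁).
log₂(16) − log₂(8) = log₂(16/8) = log₂(2) = 1.
ΔRT = 50 × 1.0000 = 50.000 ms.

50 ms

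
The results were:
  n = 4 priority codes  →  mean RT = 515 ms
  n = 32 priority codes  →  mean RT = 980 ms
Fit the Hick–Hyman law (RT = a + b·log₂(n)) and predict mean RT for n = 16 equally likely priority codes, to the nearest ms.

825 ms

RT is linear in log₂ n, so two points fix the line:
  b = (980 − 515) / (log₂ 32 − log₂ 4) = 465 / (5 − 2) = 155 ms/bit
  a = 515 − 155 × 2 = 205 ms
Then RT(16) = 205 + 155 × log₂ 16 = 205 + 155 × 4 ≈ 825.000 ms.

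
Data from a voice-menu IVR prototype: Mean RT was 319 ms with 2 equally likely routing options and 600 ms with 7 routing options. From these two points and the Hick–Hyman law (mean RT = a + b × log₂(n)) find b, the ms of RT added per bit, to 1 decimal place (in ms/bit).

Slope: b = (600 − 319) / (log₂ 7 − log₂ 2) = 281/1.8074 = 155.476 ms/bit.

155.5 ms/bit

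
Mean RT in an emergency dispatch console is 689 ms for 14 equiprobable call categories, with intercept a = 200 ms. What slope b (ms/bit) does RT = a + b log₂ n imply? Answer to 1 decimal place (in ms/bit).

14 alternatives carry log₂ 14 = 3.8074 bits; the choice cost is 689 − 200 = 489 ms, so b = 489/3.8074 = 128.436 ms/bit.

128.4 ms/bit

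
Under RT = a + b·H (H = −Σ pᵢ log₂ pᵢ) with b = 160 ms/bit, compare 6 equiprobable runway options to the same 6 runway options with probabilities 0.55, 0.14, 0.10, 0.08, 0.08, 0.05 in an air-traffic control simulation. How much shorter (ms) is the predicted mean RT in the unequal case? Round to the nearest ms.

93 ms

The RT saving is b·ΔH. Equiprobable H₀ = log₂(6) = 2.5850 bits; with the given probabilities H = 2.0028 bits.
b·(H₀ − H) = 160 × (2.5850 − 2.0028) = 93.15 ms.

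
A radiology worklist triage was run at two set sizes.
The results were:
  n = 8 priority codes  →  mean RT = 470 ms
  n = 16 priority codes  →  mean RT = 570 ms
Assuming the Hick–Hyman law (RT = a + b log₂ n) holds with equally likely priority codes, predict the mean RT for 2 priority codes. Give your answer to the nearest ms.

With log₂ n on the abscissa the relation is linear; from the two conditions:
  b = (570 − 470) / (log₂ 16 − log₂ 8) = 100 / (4 − 3) = 100 ms/bit
  a = 470 − 100 × 3 = 170 ms
Then RT(2) = 170 + 100 × log₂ 2 = 170 + 100 × 1 ≈ 270.000 ms.

270 ms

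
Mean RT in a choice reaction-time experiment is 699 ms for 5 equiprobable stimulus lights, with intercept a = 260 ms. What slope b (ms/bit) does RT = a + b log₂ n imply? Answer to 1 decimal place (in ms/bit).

189.1 ms/bit

log₂(5) = 2.3219 bits.
b = (RT − a)/log₂ n = (699 − 260) / 2.3219 = 189.067 ms/bit.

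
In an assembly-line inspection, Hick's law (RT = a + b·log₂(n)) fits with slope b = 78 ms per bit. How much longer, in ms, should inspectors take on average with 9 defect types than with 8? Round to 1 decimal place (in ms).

The intercept a cancels: ΔRT = b·(log₂ n₂ − log₂ n₁) = b·log₂(n₂/n₁).
log₂(9) − log₂(8) = 3.1699 − 3 = 0.1699.
ΔRT = 78 × 0.1699 = 13.254 ms.

13.3 ms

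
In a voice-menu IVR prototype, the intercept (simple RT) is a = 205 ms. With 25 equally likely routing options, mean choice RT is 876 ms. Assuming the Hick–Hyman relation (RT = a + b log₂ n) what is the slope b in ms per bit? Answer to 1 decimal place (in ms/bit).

144.5 ms/bit

b = (876 − 205) / log₂(25) = 671 / 4.6439 = 144.492 ms/bit.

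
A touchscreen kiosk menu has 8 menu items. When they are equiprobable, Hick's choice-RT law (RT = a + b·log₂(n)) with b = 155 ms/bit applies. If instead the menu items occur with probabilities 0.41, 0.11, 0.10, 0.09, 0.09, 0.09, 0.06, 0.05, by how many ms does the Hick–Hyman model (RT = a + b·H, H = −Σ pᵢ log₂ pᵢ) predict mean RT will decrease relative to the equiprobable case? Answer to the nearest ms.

Equiprobable entropy H₀ = log₂ 8 = 3.0000 bits.
Skewed entropy H = −Σ pᵢ log₂ pᵢ = 2.6075 bits.
ΔRT = b·(H₀ − H) = 155 × 0.3925 = 60.84 ms.

61 ms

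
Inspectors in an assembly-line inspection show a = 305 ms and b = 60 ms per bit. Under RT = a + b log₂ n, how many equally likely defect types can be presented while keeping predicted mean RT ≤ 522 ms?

12

60·log₂ n ≤ 522 − 305 = 217, giving log₂ n ≤ 3.6167 and n ≤ 12.267. The largest whole number is 12.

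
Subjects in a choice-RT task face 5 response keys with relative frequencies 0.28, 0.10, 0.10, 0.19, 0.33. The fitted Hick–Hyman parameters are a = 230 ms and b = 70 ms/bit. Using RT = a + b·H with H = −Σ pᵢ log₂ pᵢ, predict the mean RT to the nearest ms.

H = 0.28·log₂(1/0.28) + 0.10·log₂(1/0.10) + 0.10·log₂(1/0.10) + 0.19·log₂(1/0.19) + 0.33·log₂(1/0.33) = 2.1617 bits.
RT = 230 + 70 × 2.1617 = 381.32 ms.

381 ms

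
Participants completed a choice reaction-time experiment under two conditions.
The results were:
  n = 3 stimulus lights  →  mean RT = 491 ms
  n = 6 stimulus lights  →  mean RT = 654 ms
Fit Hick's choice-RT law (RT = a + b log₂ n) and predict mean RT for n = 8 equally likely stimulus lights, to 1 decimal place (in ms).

Solve the two-equation system in a and b:
  b = (654 − 491) / (log₂ 6 − log₂ 3) = 163 / (2.5850 − 1.5850) = 163.000 ms/bit
  a = 491 − 163.000 × 1.5850 = 232.651 ms
Then RT(8) = 232.651 + 163.000 × log₂ 8 = 232.651 + 163.000 × 3 ≈ 721.651 ms.

721.7 ms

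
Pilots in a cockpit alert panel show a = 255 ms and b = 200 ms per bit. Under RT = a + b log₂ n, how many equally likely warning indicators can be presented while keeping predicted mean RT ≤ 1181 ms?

24

Information budget: (1181 − 255)/200 = 4.6300 bits, so n ≤ 2^4.6300 = 24.761 → at most 24.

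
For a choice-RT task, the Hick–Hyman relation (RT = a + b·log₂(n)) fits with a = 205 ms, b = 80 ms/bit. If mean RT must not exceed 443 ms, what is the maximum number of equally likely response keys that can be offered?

Set 205 + 80·log₂ n ≤ 443 → log₂ n ≤ (443 − 205)/80 = 2.9750.
So n ≤ 2^2.9750 = 7.863; the largest integer n is 7.

7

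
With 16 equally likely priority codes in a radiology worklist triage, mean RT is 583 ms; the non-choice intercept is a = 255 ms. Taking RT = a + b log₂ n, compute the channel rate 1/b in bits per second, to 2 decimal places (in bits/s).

Choice component = 583 − 255 = 328 ms over log₂(16) = 4 bits.
b = 328 / 4 = 82.000 ms/bit, so 1/b = 12.195 bits/s.

12.20 bits/s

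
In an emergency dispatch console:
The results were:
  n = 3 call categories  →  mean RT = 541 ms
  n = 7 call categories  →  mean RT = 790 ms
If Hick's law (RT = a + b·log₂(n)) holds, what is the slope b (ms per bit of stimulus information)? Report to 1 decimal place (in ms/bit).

The slope on a log₂ axis is (790 − 541) / (2.8074 − 1.5850) = 203.699 ms/bit.

203.7 ms/bit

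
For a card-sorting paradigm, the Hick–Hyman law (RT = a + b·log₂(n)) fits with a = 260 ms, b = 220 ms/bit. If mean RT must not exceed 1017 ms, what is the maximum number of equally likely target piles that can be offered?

Set 260 + 220·log₂ n ≤ 1017 → log₂ n ≤ (1017 − 260)/220 = 3.4409.
So n ≤ 2^3.4409 = 10.860; the largest integer n is 10.

10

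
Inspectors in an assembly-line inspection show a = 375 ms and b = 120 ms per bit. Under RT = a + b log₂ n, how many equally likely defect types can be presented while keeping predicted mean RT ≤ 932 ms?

24

Information budget: (932 − 375)/120 = 4.6417 bits, so n ≤ 2^4.6417 = 24.962 → at most 24.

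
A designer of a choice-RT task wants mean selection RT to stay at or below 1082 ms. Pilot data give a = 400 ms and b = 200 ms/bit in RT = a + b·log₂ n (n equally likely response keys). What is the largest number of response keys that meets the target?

10

200·log₂ n ≤ 1082 − 400 = 682, giving log₂ n ≤ 3.4100 and n ≤ 10.629. The largest whole number is 10.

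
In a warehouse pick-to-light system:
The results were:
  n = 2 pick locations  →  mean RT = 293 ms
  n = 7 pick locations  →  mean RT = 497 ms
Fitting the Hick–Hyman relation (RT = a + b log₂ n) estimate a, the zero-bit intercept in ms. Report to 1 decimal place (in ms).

The slope on a log₂ axis is (497 − 293) / (2.8074 − 1) = 112.872 ms/bit.
Intercept: a = 293 − 112.872·log₂(2) = 180.128 ms.

180.1 ms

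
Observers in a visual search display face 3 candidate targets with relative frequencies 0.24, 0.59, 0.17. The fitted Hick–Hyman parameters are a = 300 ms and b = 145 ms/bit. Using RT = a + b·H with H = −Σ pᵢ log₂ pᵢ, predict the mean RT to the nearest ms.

H = 0.24·log₂(1/0.24) + 0.59·log₂(1/0.59) + 0.17·log₂(1/0.17) = 1.3778 bits.
RT = 300 + 145 × 1.3778 = 499.79 ms.

500 ms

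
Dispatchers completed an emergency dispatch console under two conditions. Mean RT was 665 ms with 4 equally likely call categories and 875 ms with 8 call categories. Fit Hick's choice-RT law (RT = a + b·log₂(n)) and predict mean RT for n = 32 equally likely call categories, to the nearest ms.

1295 ms

With log₂ n on the abscissa the relation is linear; from the two conditions:
  b = (875 − 665) / (log₂ 8 − log₂ 4) = 210 / (3 − 2) = 210 ms/bit
  a = 665 − 210 × 2 = 245 ms
Then RT(32) = 245 + 210 × log₂ 32 = 245 + 210 × 5 ≈ 1295.000 ms.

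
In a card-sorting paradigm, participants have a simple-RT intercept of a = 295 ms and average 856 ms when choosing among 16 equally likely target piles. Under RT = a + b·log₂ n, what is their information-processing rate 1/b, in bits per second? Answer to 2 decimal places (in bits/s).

7.13 bits/s

Choice component = 856 − 295 = 561 ms over log₂(16) = 4 bits.
b = 561 / 4 = 140.250 ms/bit, so 1/b = 7.130 bits/s.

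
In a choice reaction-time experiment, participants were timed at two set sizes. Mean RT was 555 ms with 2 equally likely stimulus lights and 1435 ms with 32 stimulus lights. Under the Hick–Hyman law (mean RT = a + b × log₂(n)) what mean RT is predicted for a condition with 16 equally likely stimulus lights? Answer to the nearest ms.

1215 ms

Solve the two-equation system in a and b:
  b = (1435 − 555) / (log₂ 32 − log₂ 2) = 880 / (5 − 1) = 220 ms/bit
  a = 555 − 220 × 1 = 335 ms
Then RT(16) = 335 + 220 × log₂ 16 = 335 + 220 × 4 ≈ 1215.000 ms.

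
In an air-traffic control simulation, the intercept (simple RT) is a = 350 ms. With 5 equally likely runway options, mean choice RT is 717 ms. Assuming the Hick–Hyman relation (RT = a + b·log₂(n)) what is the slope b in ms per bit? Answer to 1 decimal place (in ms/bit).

b = (717 − 350) / log₂(5) = 367 / 2.3219 = 158.058 ms/bit.

158.1 ms/bit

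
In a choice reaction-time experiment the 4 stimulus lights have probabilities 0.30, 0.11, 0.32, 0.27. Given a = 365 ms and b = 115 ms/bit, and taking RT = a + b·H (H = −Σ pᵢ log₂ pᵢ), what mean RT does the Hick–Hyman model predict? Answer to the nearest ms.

584 ms

H = 0.30·log₂(1/0.30) + 0.11·log₂(1/0.11) + 0.32·log₂(1/0.32) + 0.27·log₂(1/0.27) = 1.9074 bits.
RT = 365 + 115 × 1.9074 = 584.35 ms.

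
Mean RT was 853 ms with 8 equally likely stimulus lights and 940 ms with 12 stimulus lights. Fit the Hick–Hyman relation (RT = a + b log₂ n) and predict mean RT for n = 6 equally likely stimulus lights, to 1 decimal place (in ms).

Solve the two-equation system in a and b:
  b = (940 − 853) / (log₂ 12 − log₂ 8) = 87 / (3.5850 − 3) = 148.727 ms/bit
  a = 853 − 148.727 × 3 = 406.818 ms
Then RT(6) = 406.818 + 148.727 × log₂ 6 = 406.818 + 148.727 × 2.5850 ≈ 791.273 ms.

791.3 ms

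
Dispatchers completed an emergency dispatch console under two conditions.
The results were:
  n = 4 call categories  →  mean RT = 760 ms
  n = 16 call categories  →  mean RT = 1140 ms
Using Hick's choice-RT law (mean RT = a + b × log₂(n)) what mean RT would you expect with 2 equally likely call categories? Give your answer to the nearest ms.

Solve the two-equation system in a and b:
  b = (1140 − 760) / (log₂ 16 − log₂ 4) = 380 / (4 − 2) = 190 ms/bit
  a = 760 − 190 × 2 = 380 ms
Then RT(2) = 380 + 190 × log₂ 2 = 380 + 190 × 1 ≈ 570.000 ms.

570 ms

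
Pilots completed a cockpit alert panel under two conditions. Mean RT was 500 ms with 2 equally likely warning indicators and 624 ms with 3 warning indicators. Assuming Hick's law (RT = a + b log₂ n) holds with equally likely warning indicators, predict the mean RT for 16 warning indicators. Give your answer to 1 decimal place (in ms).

RT is linear in log₂ n, so two points fix the line:
  b = (624 − 500) / (log₂ 3 − log₂ 2) = 124 / (1.5850 − 1) = 211.979 ms/bit
  a = 500 − 211.979 × 1 = 288.021 ms
Then RT(16) = 288.021 + 211.979 × log₂ 16 = 288.021 + 211.979 × 4 ≈ 1135.938 ms.

1135.9 ms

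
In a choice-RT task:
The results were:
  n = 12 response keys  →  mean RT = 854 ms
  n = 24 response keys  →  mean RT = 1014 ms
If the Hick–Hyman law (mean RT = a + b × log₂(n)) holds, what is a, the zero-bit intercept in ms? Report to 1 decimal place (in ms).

280.4 ms

The slope on a log₂ axis is (1014 − 854) / (4.5850 − 3.5850) = 160.000 ms/bit.
Intercept: a = 854 − 160.000·log₂(12) = 280.406 ms.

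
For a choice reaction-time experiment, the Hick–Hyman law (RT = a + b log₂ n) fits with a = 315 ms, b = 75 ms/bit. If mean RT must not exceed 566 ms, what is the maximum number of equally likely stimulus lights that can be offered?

Set 315 + 75·log₂ n ≤ 566 → log₂ n ≤ (566 − 315)/75 = 3.3467.
So n ≤ 2^3.3467 = 10.173; the largest integer n is 10.

10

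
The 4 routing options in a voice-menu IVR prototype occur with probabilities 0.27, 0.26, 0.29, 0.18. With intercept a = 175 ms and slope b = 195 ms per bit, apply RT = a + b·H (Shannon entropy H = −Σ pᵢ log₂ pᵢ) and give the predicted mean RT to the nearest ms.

561 ms

H = 0.27·log₂(1/0.27) + 0.26·log₂(1/0.26) + 0.29·log₂(1/0.29) + 0.18·log₂(1/0.18) = 1.9785 bits.
RT = 175 + 195 × 1.9785 = 560.81 ms.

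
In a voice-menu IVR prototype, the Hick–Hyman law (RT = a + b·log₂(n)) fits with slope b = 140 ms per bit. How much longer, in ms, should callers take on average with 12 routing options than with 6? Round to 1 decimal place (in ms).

140.0 ms

The intercept a cancels: ΔRT = b·(log₂ n₂ − log₂ n₁) = b·log₂(n₂/n₁).
log₂(12) − log₂(6) = log₂(12/6) = log₂(2) = 1.
ΔRT = 140 × 1.0000 = 140.000 ms.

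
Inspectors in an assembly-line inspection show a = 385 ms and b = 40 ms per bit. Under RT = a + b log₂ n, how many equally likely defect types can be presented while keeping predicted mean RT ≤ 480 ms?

5

Set 385 + 40·log₂ n ≤ 480 → log₂ n ≤ (480 − 385)/40 = 2.3750.
So n ≤ 2^2.3750 = 5.187; the largest integer n is 5.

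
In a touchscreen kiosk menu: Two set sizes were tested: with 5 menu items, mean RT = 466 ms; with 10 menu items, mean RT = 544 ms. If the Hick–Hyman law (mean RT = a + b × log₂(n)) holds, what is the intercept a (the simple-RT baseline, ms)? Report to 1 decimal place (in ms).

284.9 ms

The slope on a log₂ axis is (544 − 466) / (3.3219 − 2.3219) = 78.000 ms/bit.
Intercept: a = 466 − 78.000·log₂(5) = 284.890 ms.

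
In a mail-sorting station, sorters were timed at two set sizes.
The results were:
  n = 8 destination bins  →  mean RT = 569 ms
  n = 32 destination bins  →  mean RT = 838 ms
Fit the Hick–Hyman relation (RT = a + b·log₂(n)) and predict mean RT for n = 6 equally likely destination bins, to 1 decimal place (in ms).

Solve the two-equation system in a and b:
  b = (838 − 569) / (log₂ 32 − log₂ 8) = 269 / (5 − 3) = 134.500 ms/bit
  a = 569 − 134.500 × 3 = 165.500 ms
Then RT(6) = 165.500 + 134.500 × log₂ 6 = 165.500 + 134.500 × 2.5850 ≈ 513.177 ms.

513.2 ms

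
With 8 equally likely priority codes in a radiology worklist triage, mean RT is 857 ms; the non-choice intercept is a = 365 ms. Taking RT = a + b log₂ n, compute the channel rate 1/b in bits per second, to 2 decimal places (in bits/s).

Choice component = 857 − 365 = 492 ms over log₂(8) = 3 bits.
b = 492 / 3 = 164.000 ms/bit, so 1/b = 6.098 bits/s.

6.10 bits/s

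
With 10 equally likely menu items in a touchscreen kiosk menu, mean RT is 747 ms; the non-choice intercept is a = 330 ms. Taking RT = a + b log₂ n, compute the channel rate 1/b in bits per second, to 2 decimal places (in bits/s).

b = (747 − 330)/log₂ 10 = 417/3.3219 = 125.530 ms per bit = 0.12553 s/bit; the reciprocal is 7.966 bits/s.

7.97 bits/s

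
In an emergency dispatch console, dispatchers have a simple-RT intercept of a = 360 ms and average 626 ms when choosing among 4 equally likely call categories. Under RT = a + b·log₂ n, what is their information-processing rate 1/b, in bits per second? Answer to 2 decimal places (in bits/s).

7.52 bits/s

Choice component = 626 − 360 = 266 ms over log₂(4) = 2 bits.
b = 266 / 2 = 133.000 ms/bit, so 1/b = 7.519 bits/s.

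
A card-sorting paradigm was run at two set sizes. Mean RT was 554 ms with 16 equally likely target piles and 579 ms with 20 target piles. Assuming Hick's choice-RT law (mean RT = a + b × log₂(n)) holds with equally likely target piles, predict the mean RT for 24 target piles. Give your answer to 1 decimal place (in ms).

With log₂ n on the abscissa the relation is linear; from the two conditions:
  b = (579 − 554) / (log₂ 20 − log₂ 16) = 25 / (4.3219 − 4) = 77.657 ms/bit
  a = 554 − 77.657 × 4 = 243.372 ms
Then RT(24) = 243.372 + 77.657 × log₂ 24 = 243.372 + 77.657 × 4.5850 ≈ 599.426 ms.

599.4 ms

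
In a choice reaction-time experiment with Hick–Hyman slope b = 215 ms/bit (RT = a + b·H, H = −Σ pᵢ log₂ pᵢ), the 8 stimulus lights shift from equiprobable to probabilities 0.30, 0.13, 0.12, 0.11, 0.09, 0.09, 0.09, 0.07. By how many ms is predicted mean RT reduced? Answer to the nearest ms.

37 ms

The RT saving is b·ΔH. Equiprobable H₀ = log₂(8) = 3.0000 bits; with the given probabilities H = 2.8276 bits.
b·(H₀ − H) = 215 × (3.0000 − 2.8276) = 37.07 ms.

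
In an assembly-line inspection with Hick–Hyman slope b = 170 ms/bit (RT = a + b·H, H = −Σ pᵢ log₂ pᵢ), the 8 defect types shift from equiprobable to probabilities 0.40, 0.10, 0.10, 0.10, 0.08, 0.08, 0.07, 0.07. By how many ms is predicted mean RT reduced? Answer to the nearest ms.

60 ms

The RT saving is b·ΔH. Equiprobable H₀ = log₂(8) = 3.0000 bits; with the given probabilities H = 2.6455 bits.
b·(H₀ − H) = 170 × (3.0000 − 2.6455) = 60.27 ms.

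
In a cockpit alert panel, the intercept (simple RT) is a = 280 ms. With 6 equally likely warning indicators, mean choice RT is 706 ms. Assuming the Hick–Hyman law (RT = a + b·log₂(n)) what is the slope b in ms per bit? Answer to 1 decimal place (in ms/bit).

164.8 ms/bit

b = (706 − 280) / log₂(6) = 426 / 2.5850 = 164.799 ms/bit.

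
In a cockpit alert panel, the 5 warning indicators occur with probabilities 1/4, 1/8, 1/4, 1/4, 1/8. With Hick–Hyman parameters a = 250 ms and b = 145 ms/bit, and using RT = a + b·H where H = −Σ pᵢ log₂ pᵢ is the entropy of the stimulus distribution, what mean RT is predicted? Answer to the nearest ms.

576 ms

Each term −pᵢ log₂ pᵢ: 0.25·2 + 0.125·3 + 0.25·2 + 0.25·2 + 0.125·3; summed, H = 2.250 bits.
Mean RT = a + bH = 250 + 145·2.250 = 576.25 ms.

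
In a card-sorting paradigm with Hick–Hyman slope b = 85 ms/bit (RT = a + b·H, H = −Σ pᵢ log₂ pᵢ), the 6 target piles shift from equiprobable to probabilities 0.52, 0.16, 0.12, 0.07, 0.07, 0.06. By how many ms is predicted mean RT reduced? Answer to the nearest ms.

Equiprobable entropy H₀ = log₂ 6 = 2.5850 bits.
Skewed entropy H = −Σ pᵢ log₂ pᵢ = 2.0613 bits.
ΔRT = b·(H₀ − H) = 85 × 0.5237 = 44.51 ms.

45 ms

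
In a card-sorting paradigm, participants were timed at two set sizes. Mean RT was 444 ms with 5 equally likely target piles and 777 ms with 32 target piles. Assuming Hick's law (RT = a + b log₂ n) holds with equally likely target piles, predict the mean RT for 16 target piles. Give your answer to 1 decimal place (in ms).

Fit slope and intercept:
  b = (777 − 444) / (log₂ 32 − log₂ 5) = 333 / (5 − 2.3219) = 124.343 ms/bit
  a = 444 − 124.343 × 2.3219 = 155.284 ms
Then RT(16) = 155.284 + 124.343 × log₂ 16 = 155.284 + 124.343 × 4 ≈ 652.657 ms.

652.7 ms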